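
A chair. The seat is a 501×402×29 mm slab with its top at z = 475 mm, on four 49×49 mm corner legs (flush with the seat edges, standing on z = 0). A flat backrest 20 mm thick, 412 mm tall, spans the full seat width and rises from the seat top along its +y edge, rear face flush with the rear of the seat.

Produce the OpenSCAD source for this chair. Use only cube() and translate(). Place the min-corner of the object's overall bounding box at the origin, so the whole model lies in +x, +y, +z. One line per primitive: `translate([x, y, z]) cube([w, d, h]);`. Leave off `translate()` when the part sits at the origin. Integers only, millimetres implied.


translate([0, 0, 446]) cube([501, 402, 29]);
cube([49, 49, 446]);
translate([452, 0, 0]) cube([49, 49, 446]);
translate([0, 353, 0]) cube([49, 49, 446]);
translate([452, 353, 0]) cube([49, 49, 446]);
translate([0, 382, 475]) cube([501, 20, 412]);


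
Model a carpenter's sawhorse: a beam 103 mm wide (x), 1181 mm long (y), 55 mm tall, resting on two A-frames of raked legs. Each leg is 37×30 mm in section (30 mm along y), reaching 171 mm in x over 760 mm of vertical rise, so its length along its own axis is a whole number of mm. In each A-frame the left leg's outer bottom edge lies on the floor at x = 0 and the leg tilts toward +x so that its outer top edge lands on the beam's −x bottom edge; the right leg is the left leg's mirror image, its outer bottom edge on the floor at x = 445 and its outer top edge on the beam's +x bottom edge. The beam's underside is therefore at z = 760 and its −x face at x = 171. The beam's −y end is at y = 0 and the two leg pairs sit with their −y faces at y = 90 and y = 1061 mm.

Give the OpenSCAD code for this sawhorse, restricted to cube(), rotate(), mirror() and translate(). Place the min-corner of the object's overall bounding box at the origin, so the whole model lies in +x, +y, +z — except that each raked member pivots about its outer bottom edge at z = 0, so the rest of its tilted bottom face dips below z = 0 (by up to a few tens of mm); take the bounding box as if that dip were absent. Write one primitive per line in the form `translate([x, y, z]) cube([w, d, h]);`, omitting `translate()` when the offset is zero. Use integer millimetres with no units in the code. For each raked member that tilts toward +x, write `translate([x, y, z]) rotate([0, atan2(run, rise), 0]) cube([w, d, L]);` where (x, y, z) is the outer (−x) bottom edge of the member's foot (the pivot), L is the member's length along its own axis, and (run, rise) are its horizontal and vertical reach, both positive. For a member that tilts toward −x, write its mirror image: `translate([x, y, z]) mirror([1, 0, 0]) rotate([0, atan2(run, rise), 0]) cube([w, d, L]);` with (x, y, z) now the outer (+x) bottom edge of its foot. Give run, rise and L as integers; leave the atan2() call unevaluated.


translate([171, 0, 760]) cube([103, 1181, 55]);
translate([0, 90, 0]) rotate([0, atan2(171, 760), 0]) cube([37, 30, 779]);
translate([445, 90, 0]) mirror([1, 0, 0]) rotate([0, atan2(171, 760), 0]) cube([37, 30, 779]);
translate([0, 1061, 0]) rotate([0, atan2(171, 760), 0]) cube([37, 30, 779]);
translate([445, 1061, 0]) mirror([1, 0, 0]) rotate([0, atan2(171, 760), 0]) cube([37, 30, 779]);


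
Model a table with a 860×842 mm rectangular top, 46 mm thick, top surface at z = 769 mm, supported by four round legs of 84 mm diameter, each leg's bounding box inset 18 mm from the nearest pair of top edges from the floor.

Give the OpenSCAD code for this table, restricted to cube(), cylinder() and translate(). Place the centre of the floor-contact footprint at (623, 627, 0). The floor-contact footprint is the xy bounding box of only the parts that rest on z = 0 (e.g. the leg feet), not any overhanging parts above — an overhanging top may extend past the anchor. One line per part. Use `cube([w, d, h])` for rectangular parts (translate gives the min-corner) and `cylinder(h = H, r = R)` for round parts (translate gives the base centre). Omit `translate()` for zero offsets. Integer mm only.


translate([193, 206, 723]) cube([860, 842, 46]);
translate([253, 266, 0]) cylinder(h = 723, r = 42);
translate([993, 266, 0]) cylinder(h = 723, r = 42);
translate([253, 988, 0]) cylinder(h = 723, r = 42);
translate([993, 988, 0]) cylinder(h = 723, r = 42);


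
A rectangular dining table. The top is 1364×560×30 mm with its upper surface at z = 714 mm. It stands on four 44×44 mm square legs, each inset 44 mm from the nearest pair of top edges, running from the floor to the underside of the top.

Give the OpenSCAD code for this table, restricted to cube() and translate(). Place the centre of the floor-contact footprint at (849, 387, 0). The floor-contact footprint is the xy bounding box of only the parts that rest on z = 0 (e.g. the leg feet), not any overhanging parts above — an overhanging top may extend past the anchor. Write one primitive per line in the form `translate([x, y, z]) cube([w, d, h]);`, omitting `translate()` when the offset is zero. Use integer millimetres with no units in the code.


translate([167, 107, 684]) cube([1364, 560, 30]);
translate([211, 151, 0]) cube([44, 44, 684]);
translate([1443, 151, 0]) cube([44, 44, 684]);
translate([211, 579, 0]) cube([44, 44, 684]);
translate([1443, 579, 0]) cube([44, 44, 684]);


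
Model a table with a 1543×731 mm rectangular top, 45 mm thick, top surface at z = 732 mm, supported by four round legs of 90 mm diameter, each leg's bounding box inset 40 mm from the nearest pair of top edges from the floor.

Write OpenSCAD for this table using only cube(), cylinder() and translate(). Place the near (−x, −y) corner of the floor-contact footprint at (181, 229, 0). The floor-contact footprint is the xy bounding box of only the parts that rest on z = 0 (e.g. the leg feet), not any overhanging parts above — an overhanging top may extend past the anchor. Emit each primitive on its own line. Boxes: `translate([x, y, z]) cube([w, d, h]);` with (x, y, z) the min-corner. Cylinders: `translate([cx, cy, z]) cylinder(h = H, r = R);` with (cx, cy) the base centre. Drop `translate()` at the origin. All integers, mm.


translate([141, 189, 687]) cube([1543, 731, 45]);
translate([226, 274, 0]) cylinder(h = 687, r = 45);
translate([1599, 274, 0]) cylinder(h = 687, r = 45);
translate([226, 835, 0]) cylinder(h = 687, r = 45);
translate([1599, 835, 0]) cylinder(h = 687, r = 45);


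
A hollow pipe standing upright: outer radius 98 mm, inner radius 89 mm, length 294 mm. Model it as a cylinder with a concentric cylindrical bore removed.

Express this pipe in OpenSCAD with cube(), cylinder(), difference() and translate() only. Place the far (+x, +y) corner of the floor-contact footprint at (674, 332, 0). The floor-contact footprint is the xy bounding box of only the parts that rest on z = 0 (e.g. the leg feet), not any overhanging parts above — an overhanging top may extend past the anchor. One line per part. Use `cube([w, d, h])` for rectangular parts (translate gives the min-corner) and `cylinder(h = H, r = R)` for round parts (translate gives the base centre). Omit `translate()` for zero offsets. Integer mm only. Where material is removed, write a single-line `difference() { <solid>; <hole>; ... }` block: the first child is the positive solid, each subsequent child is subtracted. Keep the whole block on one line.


difference() { translate([576, 234, 0]) cylinder(h = 294, r = 98); translate([576, 234, 0]) cylinder(h = 294, r = 89); }


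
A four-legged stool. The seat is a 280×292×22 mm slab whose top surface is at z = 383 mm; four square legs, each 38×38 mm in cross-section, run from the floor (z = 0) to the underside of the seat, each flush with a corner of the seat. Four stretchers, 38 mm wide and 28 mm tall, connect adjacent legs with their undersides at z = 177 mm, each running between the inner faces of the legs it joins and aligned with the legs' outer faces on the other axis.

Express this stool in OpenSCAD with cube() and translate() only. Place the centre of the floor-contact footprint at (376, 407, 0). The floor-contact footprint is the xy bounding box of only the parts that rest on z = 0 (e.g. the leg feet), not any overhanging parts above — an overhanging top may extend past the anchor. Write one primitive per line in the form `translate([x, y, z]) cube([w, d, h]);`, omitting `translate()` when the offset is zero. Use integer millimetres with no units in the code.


translate([236, 261, 361]) cube([280, 292, 22]);
translate([236, 261, 0]) cube([38, 38, 361]);
translate([478, 261, 0]) cube([38, 38, 361]);
translate([236, 515, 0]) cube([38, 38, 361]);
translate([478, 515, 0]) cube([38, 38, 361]);
translate([274, 261, 177]) cube([204, 38, 28]);
translate([274, 515, 177]) cube([204, 38, 28]);
translate([236, 299, 177]) cube([38, 216, 28]);
translate([478, 299, 177]) cube([38, 216, 28]);


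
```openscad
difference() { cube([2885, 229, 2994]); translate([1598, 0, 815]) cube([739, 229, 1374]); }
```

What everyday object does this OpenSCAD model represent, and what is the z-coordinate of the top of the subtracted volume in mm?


A wall with a window opening. The window head height is 2189 mm.

A wall with a rectangular opening subtracted — a window. Sill at z = 815, opening 1374 mm tall, so the head is at 815 + 1374 = 2189 mm.


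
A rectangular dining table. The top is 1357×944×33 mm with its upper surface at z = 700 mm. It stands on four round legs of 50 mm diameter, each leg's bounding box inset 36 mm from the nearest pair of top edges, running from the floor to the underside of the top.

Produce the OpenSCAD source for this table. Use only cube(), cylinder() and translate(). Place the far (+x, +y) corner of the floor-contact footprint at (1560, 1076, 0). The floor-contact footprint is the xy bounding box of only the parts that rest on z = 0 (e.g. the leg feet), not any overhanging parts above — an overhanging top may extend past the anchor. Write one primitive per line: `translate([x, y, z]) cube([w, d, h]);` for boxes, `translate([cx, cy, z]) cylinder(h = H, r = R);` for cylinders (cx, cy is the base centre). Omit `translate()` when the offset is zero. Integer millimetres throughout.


translate([239, 168, 667]) cube([1357, 944, 33]);
translate([300, 229, 0]) cylinder(h = 667, r = 25);
translate([1535, 229, 0]) cylinder(h = 667, r = 25);
translate([300, 1051, 0]) cylinder(h = 667, r = 25);
translate([1535, 1051, 0]) cylinder(h = 667, r = 25);


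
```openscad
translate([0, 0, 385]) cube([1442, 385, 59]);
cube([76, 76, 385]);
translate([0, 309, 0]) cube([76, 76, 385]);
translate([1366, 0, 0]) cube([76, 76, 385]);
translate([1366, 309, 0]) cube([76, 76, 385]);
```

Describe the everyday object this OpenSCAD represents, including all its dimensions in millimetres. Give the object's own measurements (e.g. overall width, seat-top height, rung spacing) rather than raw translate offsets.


A bench: a 1442×385 mm seat slab, 59 mm thick, top at z = 444 mm, on four 76×76 mm square legs flush with the seat corners and standing on z = 0.


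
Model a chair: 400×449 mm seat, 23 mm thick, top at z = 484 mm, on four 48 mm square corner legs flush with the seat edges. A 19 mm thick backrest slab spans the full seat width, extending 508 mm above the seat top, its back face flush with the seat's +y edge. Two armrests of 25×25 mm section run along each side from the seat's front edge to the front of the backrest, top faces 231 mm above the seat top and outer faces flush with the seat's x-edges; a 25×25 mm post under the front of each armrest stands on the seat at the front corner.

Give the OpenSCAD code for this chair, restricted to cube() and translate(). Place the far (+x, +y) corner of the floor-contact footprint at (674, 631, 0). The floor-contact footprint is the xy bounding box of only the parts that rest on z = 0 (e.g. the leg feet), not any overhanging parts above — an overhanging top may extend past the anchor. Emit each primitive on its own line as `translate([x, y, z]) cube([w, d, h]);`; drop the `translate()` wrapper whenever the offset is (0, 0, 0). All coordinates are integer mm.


translate([274, 182, 461]) cube([400, 449, 23]);
translate([274, 182, 0]) cube([48, 48, 461]);
translate([626, 182, 0]) cube([48, 48, 461]);
translate([274, 583, 0]) cube([48, 48, 461]);
translate([626, 583, 0]) cube([48, 48, 461]);
translate([274, 612, 484]) cube([400, 19, 508]);
translate([274, 182, 690]) cube([25, 430, 25]);
translate([649, 182, 690]) cube([25, 430, 25]);
translate([274, 182, 484]) cube([25, 25, 206]);
translate([649, 182, 484]) cube([25, 25, 206]);


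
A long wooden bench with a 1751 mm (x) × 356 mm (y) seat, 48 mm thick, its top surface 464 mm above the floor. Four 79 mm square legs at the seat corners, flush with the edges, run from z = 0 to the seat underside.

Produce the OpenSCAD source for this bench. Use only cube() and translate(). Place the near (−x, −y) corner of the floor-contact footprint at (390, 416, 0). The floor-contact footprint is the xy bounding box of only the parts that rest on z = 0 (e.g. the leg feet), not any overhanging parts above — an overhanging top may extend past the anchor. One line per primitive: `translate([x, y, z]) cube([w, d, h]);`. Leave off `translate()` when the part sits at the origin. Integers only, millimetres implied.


translate([390, 416, 416]) cube([1751, 356, 48]);
translate([390, 416, 0]) cube([79, 79, 416]);
translate([390, 693, 0]) cube([79, 79, 416]);
translate([2062, 416, 0]) cube([79, 79, 416]);
translate([2062, 693, 0]) cube([79, 79, 416]);


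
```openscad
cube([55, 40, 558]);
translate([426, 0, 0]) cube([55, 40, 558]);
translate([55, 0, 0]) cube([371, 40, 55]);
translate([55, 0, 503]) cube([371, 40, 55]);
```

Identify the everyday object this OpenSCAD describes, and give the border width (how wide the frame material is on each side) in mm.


A picture frame. The border width is 55 mm.

Four thin pieces enclosing a rectangular opening — a picture frame. The two full-height stiles are 558 mm tall; the top rail sits at z = 503 and is 55 mm tall, so the border above the opening is 558 − 503 = 55 mm, matching the stile x-width.


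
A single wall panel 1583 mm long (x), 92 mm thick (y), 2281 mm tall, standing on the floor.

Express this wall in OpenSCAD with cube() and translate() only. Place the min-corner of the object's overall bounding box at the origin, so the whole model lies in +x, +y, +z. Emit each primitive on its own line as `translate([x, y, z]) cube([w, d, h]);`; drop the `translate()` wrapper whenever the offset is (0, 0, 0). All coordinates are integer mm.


cube([1583, 92, 2281]);


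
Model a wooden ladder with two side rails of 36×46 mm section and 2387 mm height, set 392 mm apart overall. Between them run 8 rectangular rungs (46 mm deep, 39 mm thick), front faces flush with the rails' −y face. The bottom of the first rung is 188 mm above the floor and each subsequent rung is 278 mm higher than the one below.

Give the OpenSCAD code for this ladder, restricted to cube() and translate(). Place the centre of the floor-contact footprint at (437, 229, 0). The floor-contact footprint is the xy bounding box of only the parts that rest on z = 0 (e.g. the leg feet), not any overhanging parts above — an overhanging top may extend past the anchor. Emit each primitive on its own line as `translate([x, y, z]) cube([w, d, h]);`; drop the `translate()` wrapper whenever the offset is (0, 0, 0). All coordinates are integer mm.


translate([241, 206, 0]) cube([36, 46, 2387]);
translate([597, 206, 0]) cube([36, 46, 2387]);
translate([277, 206, 188]) cube([320, 46, 39]);
translate([277, 206, 466]) cube([320, 46, 39]);
translate([277, 206, 744]) cube([320, 46, 39]);
translate([277, 206, 1022]) cube([320, 46, 39]);
translate([277, 206, 1300]) cube([320, 46, 39]);
translate([277, 206, 1578]) cube([320, 46, 39]);
translate([277, 206, 1856]) cube([320, 46, 39]);
translate([277, 206, 2134]) cube([320, 46, 39]);


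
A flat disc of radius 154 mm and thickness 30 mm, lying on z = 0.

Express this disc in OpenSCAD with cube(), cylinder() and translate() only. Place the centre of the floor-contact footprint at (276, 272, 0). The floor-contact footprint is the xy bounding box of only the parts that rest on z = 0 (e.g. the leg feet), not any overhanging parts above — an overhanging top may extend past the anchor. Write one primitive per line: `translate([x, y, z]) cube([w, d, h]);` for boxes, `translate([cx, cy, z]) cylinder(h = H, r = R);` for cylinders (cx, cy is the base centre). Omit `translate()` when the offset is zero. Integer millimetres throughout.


translate([276, 272, 0]) cylinder(h = 30, r = 154);


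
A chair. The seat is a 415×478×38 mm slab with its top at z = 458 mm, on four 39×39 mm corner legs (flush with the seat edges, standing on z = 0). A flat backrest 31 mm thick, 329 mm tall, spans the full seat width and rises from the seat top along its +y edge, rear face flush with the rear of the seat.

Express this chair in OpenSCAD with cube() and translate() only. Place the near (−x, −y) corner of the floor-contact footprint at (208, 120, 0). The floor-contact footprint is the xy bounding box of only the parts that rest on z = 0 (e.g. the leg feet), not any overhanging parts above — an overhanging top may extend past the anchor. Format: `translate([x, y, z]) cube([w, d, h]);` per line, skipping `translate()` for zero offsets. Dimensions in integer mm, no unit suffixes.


translate([208, 120, 420]) cube([415, 478, 38]);
translate([208, 120, 0]) cube([39, 39, 420]);
translate([584, 120, 0]) cube([39, 39, 420]);
translate([208, 559, 0]) cube([39, 39, 420]);
translate([584, 559, 0]) cube([39, 39, 420]);
translate([208, 567, 458]) cube([415, 31, 329]);


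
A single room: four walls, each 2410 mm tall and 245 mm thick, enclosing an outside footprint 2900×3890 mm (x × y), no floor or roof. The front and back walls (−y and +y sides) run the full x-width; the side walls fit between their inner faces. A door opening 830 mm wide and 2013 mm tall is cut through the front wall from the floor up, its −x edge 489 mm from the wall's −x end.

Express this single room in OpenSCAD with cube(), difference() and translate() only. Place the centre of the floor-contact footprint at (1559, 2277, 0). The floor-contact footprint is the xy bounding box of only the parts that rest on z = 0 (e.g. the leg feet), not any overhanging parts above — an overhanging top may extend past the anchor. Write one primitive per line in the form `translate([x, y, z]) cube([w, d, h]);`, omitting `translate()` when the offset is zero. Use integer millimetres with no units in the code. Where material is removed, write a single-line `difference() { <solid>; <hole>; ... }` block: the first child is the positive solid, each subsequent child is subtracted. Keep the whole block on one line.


difference() { translate([109, 332, 0]) cube([2900, 245, 2410]); translate([598, 332, 0]) cube([830, 245, 2013]); }
translate([109, 3977, 0]) cube([2900, 245, 2410]);
translate([109, 577, 0]) cube([245, 3400, 2410]);
translate([2764, 577, 0]) cube([245, 3400, 2410]);


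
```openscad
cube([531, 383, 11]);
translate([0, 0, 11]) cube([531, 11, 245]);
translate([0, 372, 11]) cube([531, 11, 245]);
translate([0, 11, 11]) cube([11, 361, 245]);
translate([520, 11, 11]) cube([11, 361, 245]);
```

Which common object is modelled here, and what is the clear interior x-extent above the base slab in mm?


An open box. The internal width is 509 mm.

A 531×383 base slab with four walls standing on it — an open box. The base is 531 mm wide and the walls are 11 mm thick, so the internal width is 531 − 2 × 11 = 509 mm.


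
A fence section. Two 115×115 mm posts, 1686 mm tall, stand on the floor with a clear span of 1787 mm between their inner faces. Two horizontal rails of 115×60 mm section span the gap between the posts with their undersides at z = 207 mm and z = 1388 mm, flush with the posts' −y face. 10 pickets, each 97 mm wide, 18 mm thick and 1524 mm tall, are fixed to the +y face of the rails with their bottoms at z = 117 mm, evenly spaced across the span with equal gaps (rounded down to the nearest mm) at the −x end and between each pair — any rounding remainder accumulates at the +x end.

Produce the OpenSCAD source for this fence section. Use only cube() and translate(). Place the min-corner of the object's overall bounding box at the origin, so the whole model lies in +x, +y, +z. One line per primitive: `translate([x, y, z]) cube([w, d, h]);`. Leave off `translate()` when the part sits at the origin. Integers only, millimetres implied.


cube([115, 115, 1686]);
translate([1902, 0, 0]) cube([115, 115, 1686]);
translate([115, 0, 207]) cube([1787, 115, 60]);
translate([115, 0, 1388]) cube([1787, 115, 60]);
translate([189, 115, 117]) cube([97, 18, 1524]);
translate([360, 115, 117]) cube([97, 18, 1524]);
translate([531, 115, 117]) cube([97, 18, 1524]);
translate([702, 115, 117]) cube([97, 18, 1524]);
translate([873, 115, 117]) cube([97, 18, 1524]);
translate([1044, 115, 117]) cube([97, 18, 1524]);
translate([1215, 115, 117]) cube([97, 18, 1524]);
translate([1386, 115, 117]) cube([97, 18, 1524]);
translate([1557, 115, 117]) cube([97, 18, 1524]);
translate([1728, 115, 117]) cube([97, 18, 1524]);


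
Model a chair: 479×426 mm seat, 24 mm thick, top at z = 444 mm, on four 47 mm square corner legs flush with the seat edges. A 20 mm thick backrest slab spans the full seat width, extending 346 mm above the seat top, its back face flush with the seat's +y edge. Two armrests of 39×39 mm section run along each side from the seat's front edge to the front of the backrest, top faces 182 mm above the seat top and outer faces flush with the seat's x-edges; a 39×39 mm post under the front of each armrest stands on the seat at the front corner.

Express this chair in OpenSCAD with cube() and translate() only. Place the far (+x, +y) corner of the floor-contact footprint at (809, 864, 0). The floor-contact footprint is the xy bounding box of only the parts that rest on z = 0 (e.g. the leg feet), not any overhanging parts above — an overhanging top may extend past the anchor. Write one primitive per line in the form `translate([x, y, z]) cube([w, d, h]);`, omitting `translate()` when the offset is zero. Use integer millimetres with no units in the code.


translate([330, 438, 420]) cube([479, 426, 24]);
translate([330, 438, 0]) cube([47, 47, 420]);
translate([762, 438, 0]) cube([47, 47, 420]);
translate([330, 817, 0]) cube([47, 47, 420]);
translate([762, 817, 0]) cube([47, 47, 420]);
translate([330, 844, 444]) cube([479, 20, 346]);
translate([330, 438, 587]) cube([39, 406, 39]);
translate([770, 438, 587]) cube([39, 406, 39]);
translate([330, 438, 444]) cube([39, 39, 143]);
translate([770, 438, 444]) cube([39, 39, 143]);


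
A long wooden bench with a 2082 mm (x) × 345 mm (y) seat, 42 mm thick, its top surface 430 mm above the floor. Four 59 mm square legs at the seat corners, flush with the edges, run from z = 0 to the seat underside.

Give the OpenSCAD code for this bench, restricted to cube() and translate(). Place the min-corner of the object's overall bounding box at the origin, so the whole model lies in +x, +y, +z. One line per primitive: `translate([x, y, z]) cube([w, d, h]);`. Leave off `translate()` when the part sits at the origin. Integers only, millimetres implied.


translate([0, 0, 388]) cube([2082, 345, 42]);
cube([59, 59, 388]);
translate([0, 286, 0]) cube([59, 59, 388]);
translate([2023, 0, 0]) cube([59, 59, 388]);
translate([2023, 286, 0]) cube([59, 59, 388]);


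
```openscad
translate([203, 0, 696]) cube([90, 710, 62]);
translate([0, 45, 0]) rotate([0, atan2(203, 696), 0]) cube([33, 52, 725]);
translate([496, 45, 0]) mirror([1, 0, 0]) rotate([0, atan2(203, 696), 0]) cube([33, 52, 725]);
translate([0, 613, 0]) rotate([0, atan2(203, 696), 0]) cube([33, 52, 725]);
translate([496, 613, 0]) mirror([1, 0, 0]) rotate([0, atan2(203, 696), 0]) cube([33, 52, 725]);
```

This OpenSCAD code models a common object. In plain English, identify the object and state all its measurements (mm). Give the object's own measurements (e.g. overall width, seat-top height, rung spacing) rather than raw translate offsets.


A sawhorse. A 90×710×62 mm beam (x, y, z) sits on two A-frame leg pairs. Each pair is two raked legs of 33×52 mm section (52 mm along y) splaying symmetrically in x. Each leg rises 696 mm vertically over 203 mm of horizontal reach and is 725 mm long along its own axis. Every leg's outer bottom edge rests on the floor and its outer top edge meets a bottom edge of the beam — the left legs (tilting toward +x) meet the beam's −x bottom edge, the right legs (their mirror images, tilting toward −x) meet its +x bottom edge — so the leg tops tuck under the beam, the beam's underside is 696 mm above the floor, and the feet are 496 mm apart outside-to-outside with the beam centred between them. The two leg pairs are set in 45 mm from either end of the beam.


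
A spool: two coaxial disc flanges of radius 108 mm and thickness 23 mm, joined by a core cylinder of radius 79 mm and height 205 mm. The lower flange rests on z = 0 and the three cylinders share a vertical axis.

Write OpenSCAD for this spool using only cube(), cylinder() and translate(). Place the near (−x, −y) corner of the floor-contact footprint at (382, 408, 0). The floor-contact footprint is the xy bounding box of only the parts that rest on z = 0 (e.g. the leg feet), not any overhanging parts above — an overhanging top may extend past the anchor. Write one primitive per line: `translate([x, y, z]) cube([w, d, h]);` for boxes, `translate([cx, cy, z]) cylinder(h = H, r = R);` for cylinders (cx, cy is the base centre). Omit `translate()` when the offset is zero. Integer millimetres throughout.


translate([490, 516, 0]) cylinder(h = 23, r = 108);
translate([490, 516, 23]) cylinder(h = 205, r = 79);
translate([490, 516, 228]) cylinder(h = 23, r = 108);


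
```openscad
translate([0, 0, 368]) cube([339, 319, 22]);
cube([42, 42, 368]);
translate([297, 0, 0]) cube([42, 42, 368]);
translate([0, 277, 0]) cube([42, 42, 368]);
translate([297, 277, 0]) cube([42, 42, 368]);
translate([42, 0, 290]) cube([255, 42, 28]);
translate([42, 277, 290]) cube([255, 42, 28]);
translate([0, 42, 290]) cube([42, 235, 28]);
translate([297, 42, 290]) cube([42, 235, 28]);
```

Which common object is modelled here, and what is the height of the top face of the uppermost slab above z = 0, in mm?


A stool. The seat height is 390 mm.

A 339×319×22 slab at z = 368 on four corner posts — a stool. The seat top is 368 + 22 = 390 mm.


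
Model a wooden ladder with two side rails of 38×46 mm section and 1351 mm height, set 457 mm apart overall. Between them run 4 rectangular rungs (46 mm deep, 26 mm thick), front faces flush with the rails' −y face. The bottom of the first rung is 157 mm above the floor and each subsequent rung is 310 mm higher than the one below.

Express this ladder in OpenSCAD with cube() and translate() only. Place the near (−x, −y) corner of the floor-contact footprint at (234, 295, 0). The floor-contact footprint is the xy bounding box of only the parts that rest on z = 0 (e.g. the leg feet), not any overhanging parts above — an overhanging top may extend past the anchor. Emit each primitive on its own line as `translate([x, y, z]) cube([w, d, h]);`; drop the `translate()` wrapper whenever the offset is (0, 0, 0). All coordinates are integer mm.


// rung span = 457 - 2*38 = 381
// rung[k] z = 157 + k*310
translate([234, 295, 0]) cube([38, 46, 1351]);
translate([653, 295, 0]) cube([38, 46, 1351]);
translate([272, 295, 157]) cube([381, 46, 26]);
translate([272, 295, 467]) cube([381, 46, 26]);
translate([272, 295, 777]) cube([381, 46, 26]);
translate([272, 295, 1087]) cube([381, 46, 26]);


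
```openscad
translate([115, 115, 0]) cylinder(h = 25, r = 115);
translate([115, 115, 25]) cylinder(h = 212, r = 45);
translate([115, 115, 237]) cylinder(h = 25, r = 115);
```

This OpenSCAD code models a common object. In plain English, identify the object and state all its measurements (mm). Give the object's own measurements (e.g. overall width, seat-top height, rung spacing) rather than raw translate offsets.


A spool: two coaxial disc flanges of radius 115 mm and thickness 25 mm, joined by a core cylinder of radius 45 mm and height 212 mm. The lower flange rests on z = 0 and the three cylinders share a vertical axis.


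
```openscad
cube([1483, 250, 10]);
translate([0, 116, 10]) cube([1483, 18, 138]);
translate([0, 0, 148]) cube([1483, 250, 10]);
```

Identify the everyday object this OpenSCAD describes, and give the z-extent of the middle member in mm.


An I-beam. The web height is 138 mm.

Two wide flanges with a thin centred web — an I-beam. Overall 158 mm minus two 10 mm flanges gives a web of 158 − 2·10 = 138 mm.


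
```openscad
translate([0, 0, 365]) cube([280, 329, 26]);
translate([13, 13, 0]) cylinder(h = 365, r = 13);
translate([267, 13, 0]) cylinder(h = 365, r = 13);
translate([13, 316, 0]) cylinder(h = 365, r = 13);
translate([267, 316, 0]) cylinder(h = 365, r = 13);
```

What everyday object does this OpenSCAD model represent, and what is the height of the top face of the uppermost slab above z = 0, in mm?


A stool. The seat height is 391 mm.

A 280×329×26 slab at z = 365 on four corner cylinders — a stool. The seat top is 365 + 26 = 391 mm.


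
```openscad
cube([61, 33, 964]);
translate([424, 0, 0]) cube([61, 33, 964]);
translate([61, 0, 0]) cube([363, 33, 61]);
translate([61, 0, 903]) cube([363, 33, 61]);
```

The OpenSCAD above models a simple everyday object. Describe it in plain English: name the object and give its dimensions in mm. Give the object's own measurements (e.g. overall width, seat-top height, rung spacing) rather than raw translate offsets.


A rectangular picture frame lying in the x–z plane (depth along y). The opening is 363 mm wide (x) by 842 mm tall (z), surrounded by a border 61 mm wide on all four sides. The frame is 33 mm deep and is made of two full-height vertical stiles with two horizontal rails fitted between them.


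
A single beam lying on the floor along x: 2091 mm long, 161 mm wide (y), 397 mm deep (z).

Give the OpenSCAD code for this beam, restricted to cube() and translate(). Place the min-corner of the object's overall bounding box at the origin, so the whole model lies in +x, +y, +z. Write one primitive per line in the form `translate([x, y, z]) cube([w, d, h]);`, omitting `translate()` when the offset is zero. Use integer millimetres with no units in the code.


cube([2091, 161, 397]);


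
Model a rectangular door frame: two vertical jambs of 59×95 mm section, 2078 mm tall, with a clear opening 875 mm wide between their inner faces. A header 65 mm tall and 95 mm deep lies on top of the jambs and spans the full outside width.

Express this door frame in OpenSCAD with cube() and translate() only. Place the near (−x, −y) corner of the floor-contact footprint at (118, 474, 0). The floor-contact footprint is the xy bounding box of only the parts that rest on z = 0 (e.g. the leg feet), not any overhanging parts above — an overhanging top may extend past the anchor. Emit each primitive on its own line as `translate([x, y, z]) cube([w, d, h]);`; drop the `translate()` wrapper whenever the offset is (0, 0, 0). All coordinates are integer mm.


translate([118, 474, 0]) cube([59, 95, 2078]);
translate([1052, 474, 0]) cube([59, 95, 2078]);
translate([118, 474, 2078]) cube([993, 95, 65]);


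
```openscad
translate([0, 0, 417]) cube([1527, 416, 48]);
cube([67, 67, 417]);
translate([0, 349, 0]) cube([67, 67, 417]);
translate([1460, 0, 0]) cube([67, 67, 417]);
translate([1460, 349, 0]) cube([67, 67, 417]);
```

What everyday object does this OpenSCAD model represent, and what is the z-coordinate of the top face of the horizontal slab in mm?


A bench. The seat-top height is 465 mm.

A long slab on four corner posts — a bench. The slab sits at z = 417 with thickness 48, so the top is 417 + 48 = 465 mm.


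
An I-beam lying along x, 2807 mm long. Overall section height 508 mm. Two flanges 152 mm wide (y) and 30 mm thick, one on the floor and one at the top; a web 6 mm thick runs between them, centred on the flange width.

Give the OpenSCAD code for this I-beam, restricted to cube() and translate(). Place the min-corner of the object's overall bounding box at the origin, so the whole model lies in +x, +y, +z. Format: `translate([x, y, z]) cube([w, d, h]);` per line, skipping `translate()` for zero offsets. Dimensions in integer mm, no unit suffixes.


cube([2807, 152, 30]);
translate([0, 73, 30]) cube([2807, 6, 448]);
translate([0, 0, 478]) cube([2807, 152, 30]);


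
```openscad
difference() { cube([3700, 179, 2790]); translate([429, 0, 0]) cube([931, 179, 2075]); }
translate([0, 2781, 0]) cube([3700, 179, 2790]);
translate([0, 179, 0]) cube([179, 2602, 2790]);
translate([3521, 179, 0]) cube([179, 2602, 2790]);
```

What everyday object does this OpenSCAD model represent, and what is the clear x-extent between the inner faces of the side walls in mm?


A single room. The interior width is 3342 mm.

Four walls enclosing a rectangle with a door in the front wall — a room. Outside width 3700 minus two 179 mm walls gives 3342 mm.


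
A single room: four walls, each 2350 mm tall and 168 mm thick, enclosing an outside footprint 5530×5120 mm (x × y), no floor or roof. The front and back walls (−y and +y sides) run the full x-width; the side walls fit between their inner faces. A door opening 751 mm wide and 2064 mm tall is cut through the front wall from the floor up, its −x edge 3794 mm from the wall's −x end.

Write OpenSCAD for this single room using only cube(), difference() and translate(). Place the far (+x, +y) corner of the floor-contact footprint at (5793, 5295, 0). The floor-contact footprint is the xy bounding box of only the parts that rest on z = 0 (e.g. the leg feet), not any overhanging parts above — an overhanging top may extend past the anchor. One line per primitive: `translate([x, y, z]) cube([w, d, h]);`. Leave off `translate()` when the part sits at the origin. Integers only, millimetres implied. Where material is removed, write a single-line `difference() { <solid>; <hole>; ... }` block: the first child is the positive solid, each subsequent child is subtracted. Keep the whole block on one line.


difference() { translate([263, 175, 0]) cube([5530, 168, 2350]); translate([4057, 175, 0]) cube([751, 168, 2064]); }
translate([263, 5127, 0]) cube([5530, 168, 2350]);
translate([263, 343, 0]) cube([168, 4784, 2350]);
translate([5625, 343, 0]) cube([168, 4784, 2350]);


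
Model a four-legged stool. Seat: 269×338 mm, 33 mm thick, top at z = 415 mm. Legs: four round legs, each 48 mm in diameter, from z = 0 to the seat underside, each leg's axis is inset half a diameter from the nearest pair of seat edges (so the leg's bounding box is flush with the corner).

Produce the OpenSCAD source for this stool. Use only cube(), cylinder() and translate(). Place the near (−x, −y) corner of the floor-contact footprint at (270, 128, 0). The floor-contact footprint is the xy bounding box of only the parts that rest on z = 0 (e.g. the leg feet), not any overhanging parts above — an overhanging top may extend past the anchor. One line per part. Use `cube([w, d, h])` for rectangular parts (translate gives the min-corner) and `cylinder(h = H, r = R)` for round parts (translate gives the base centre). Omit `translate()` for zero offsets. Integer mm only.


// leg_h = 415 - 33 = 382
translate([270, 128, 382]) cube([269, 338, 33]);
translate([294, 152, 0]) cylinder(h = 382, r = 24);
translate([515, 152, 0]) cylinder(h = 382, r = 24);
translate([294, 442, 0]) cylinder(h = 382, r = 24);
translate([515, 442, 0]) cylinder(h = 382, r = 24);


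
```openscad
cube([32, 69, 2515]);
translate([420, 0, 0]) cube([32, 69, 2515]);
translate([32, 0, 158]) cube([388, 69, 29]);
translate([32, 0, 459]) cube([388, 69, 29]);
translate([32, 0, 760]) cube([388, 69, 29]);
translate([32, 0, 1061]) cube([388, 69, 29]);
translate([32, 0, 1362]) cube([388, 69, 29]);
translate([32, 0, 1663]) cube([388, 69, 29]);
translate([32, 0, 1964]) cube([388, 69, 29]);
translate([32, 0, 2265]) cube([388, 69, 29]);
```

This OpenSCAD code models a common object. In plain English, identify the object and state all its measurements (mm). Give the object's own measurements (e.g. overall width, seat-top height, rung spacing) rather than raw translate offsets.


A straight ladder. Two 32×69 mm vertical rails, 2515 mm tall, stand 452 mm apart (outside-to-outside) with their front faces coplanar on the −y side. 8 rungs, each 69 mm deep and 29 mm tall, span between the inner faces of the rails, front faces flush with the rails. The lowest rung's underside is at z = 158 mm and rungs are spaced 301 mm apart (underside to underside).


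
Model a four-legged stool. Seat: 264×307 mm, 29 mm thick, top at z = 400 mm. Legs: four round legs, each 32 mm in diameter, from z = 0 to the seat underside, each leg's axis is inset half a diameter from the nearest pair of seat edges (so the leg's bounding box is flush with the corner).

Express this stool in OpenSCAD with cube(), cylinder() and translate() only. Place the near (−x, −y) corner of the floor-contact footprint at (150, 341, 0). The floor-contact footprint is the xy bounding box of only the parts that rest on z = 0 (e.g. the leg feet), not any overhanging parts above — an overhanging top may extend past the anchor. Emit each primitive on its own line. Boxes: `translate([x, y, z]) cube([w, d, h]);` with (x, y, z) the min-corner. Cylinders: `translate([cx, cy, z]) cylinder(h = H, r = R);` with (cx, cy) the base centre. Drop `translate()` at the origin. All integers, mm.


translate([150, 341, 371]) cube([264, 307, 29]);
translate([166, 357, 0]) cylinder(h = 371, r = 16);
translate([398, 357, 0]) cylinder(h = 371, r = 16);
translate([166, 632, 0]) cylinder(h = 371, r = 16);
translate([398, 632, 0]) cylinder(h = 371, r = 16);


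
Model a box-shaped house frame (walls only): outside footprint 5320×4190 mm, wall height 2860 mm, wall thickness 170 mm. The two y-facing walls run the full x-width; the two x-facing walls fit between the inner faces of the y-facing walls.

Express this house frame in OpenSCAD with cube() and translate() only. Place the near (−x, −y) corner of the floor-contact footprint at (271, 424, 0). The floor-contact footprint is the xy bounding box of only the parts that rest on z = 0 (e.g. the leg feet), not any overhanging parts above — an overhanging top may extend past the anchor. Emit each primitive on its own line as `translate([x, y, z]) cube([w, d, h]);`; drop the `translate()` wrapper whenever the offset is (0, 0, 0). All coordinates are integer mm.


translate([271, 424, 0]) cube([5320, 170, 2860]);
translate([271, 4444, 0]) cube([5320, 170, 2860]);
translate([271, 594, 0]) cube([170, 3850, 2860]);
translate([5421, 594, 0]) cube([170, 3850, 2860]);


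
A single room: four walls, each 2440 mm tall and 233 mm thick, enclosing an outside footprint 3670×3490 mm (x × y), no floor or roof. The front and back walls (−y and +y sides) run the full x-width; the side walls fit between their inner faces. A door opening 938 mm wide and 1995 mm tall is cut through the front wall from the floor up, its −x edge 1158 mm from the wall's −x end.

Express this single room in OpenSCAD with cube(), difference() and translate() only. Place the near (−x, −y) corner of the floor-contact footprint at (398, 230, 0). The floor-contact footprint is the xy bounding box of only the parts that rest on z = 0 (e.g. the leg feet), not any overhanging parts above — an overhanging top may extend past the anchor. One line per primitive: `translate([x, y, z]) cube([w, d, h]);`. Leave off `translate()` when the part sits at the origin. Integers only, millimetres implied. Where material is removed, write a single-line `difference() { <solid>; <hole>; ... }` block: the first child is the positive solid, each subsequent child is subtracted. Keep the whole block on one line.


difference() { translate([398, 230, 0]) cube([3670, 233, 2440]); translate([1556, 230, 0]) cube([938, 233, 1995]); }
translate([398, 3487, 0]) cube([3670, 233, 2440]);
translate([398, 463, 0]) cube([233, 3024, 2440]);
translate([3835, 463, 0]) cube([233, 3024, 2440]);
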